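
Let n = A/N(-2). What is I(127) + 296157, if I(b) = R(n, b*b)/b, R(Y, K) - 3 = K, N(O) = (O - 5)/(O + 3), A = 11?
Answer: 37628071/127 ≈ 2.9628e+5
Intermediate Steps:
N(O) = (-5 + O)/(3 + O)
n = -11/7 (n = 11/(((-5 - 2)/(3 - 2))) = 11/((-7/1)) = 11/((1*(-7))) = 11/(-7) = 11*(-⅐) = -11/7 ≈ -1.5714)
R(Y, K) = 3 + K
I(b) = (3 + b²)/b (I(b) = (3 + b*b)/b = (3 + b²)/b)
I(127) + 296157 = (127 + 3/127) + 296157 = 16132/127 + 296157 = 37628071/127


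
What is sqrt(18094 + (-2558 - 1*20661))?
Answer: 5*I*sqrt(205) ≈ 71.589*I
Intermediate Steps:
sqrt(18094 + (-2558 - 1*20661)) = sqrt(18094 + (-2558 - 20661)) = sqrt(18094 - 23219) = sqrt(-5125) = 5*I*sqrt(205)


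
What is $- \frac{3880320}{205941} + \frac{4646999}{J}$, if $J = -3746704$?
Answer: $- \frac{5165139362113}{257199989488} \approx -20.082$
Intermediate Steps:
$- \frac{3880320}{205941} + \frac{4646999}{J} = - \frac{3880320}{205941} + \frac{4646999}{-3746704} = \left(-3880320\right) \frac{1}{205941} + 4646999 \left(- \frac{1}{3746704}\right) = - \frac{1293440}{68647} - \frac{4646999}{3746704} = - \frac{5165139362113}{257199989488}$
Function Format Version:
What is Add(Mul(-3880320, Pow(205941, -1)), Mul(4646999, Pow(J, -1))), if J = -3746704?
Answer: Rational(-5165139362113, 257199989488) ≈ -20.082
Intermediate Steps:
Add(Mul(-3880320, Pow(205941, -1)), Mul(4646999, Pow(J, -1))) = Add(Mul(-3880320, Pow(205941, -1)), Mul(4646999, Pow(-3746704, -1))) = Add(Mul(-3880320, Rational(1, 205941)), Mul(4646999, Rational(-1, 3746704))) = Add(Rational(-1293440, 68647), Rational(-4646999, 3746704)) = Rational(-5165139362113, 257199989488)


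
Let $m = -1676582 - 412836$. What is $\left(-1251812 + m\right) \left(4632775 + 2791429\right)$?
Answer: $-24805973130920$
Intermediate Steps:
$m = -2089418$
$\left(-1251812 + m\right) \left(4632775 + 2791429\right) = \left(-1251812 - 2089418\right) \left(4632775 + 2791429\right) = \left(-3341230\right) 7424204 = -24805973130920$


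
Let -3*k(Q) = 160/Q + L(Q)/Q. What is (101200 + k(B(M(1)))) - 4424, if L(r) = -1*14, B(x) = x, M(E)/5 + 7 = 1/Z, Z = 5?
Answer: 4935649/51 ≈ 96777.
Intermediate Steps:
M(E) = -34 (M(E) = -35 + 5/5 = -35 + 5*(1/5) = -35 + 1 = -34)
L(r) = -14
k(Q) = -146/(3*Q) (k(Q) = -(160/Q - 14/Q)/3 = -146/(3*Q))
(101200 + k(B(M(1)))) - 4424 = (101200 - 146/3/(-34)) - 4424 = (101200 - 146/3*(-1/34)) - 4424 = (101200 + 73/51) - 4424 = 5161273/51 - 4424 = 4935649/51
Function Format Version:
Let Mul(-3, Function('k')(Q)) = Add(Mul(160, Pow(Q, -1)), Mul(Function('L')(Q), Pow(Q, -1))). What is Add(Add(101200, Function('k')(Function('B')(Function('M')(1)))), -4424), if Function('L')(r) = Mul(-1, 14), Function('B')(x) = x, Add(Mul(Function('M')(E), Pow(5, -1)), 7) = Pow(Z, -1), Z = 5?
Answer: Rational(4935649, 51) ≈ 96777.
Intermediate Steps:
Function('M')(E) = -34 (Function('M')(E) = Add(-35, Mul(5, Pow(5, -1))) = Add(-35, Mul(5, Rational(1, 5))) = Add(-35, 1) = -34)
Function('L')(r) = -14
Function('k')(Q) = Mul(Rational(-146, 3), Pow(Q, -1)) (Function('k')(Q) = Mul(Rational(-1, 3), Add(Mul(160, Pow(Q, -1)), Mul(-14, Pow(Q, -1)))) = Mul(Rational(-1, 3), Mul(146, Pow(Q, -1))) = Mul(Rational(-146, 3), Pow(Q, -1)))
Add(Add(101200, Function('k')(Function('B')(Function('M')(1)))), -4424) = Add(Add(101200, Mul(Rational(-146, 3), Pow(-34, -1))), -4424) = Add(Add(101200, Mul(Rational(-146, 3), Rational(-1, 34))), -4424) = Add(Add(101200, Rational(73, 51)), -4424) = Add(Rational(5161273, 51), -4424) = Rational(4935649, 51)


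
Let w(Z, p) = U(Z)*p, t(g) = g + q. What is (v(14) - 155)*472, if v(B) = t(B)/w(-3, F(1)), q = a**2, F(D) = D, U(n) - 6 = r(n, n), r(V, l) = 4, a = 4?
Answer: -71744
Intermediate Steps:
U(n) = 10 (U(n) = 6 + 4 = 10)
q = 16 (q = 4**2 = 16)
t(g) = 16 + g (t(g) = g + 16 = 16 + g)
w(Z, p) = 10*p
v(B) = 8/5 + B/10 (v(B) = (16 + B)/((10*1)) = (16 + B)/10 = (16 + B)*(1/10) = 8/5 + B/10)
(v(14) - 155)*472 = ((8/5 + (1/10)*14) - 155)*472 = ((8/5 + 7/5) - 155)*472 = (3 - 155)*472 = -152*472 = -71744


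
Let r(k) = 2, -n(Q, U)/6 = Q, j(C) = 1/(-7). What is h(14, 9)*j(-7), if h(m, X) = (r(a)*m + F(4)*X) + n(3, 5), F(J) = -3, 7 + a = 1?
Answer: 17/7 ≈ 2.4286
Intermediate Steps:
a = -6 (a = -7 + 1 = -6)
j(C) = -⅐ (j(C) = 1*(-⅐) = -⅐)
n(Q, U) = -6*Q
h(m, X) = -18 - 3*X + 2*m (h(m, X) = (2*m - 3*X) - 6*3 = (-3*X + 2*m) - 18 = -18 - 3*X + 2*m)
h(14, 9)*j(-7) = (-18 - 3*9 + 2*14)*(-⅐) = (-18 - 27 + 28)*(-⅐) = -17*(-⅐) = 17/7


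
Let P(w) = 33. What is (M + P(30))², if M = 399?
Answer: 186624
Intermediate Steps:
(M + P(30))² = (399 + 33)² = 432² = 186624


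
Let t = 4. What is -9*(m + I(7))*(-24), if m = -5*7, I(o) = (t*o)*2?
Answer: 4536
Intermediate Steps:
I(o) = 8*o (I(o) = (4*o)*2 = 8*o)
m = -35
-9*(m + I(7))*(-24) = -9*(-35 + 8*7)*(-24) = -9*(-35 + 56)*(-24) = -9*21*(-24) = -189*(-24) = 4536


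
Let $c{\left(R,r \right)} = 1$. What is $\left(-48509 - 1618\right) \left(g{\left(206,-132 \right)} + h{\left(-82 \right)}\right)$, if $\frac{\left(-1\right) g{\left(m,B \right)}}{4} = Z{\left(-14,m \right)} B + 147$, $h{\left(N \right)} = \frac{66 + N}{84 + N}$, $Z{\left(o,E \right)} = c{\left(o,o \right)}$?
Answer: $3408636$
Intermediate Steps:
$Z{\left(o,E \right)} = 1$
$h{\left(N \right)} = \frac{66 + N}{84 + N}$
$g{\left(m,B \right)} = -588 - 4 B$ ($g{\left(m,B \right)} = - 4 \left(1 B + 147\right) = - 4 \left(B + 147\right) = - 4 \left(147 + B\right) = -588 - 4 B$)
$\left(-48509 - 1618\right) \left(g{\left(206,-132 \right)} + h{\left(-82 \right)}\right) = \left(-48509 - 1618\right) \left(\left(-588 - -528\right) + \frac{66 - 82}{84 - 82}\right) = - 50127 \left(\left(-588 + 528\right) + \frac{1}{2} \left(-16\right)\right) = - 50127 \left(-60 + \frac{1}{2} \left(-16\right)\right) = - 50127 \left(-60 - 8\right) = \left(-50127\right) \left(-68\right) = 3408636$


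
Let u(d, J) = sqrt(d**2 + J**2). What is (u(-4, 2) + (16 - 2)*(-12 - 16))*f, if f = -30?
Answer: 11760 - 60*sqrt(5) ≈ 11626.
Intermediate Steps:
u(d, J) = sqrt(J**2 + d**2)
(u(-4, 2) + (16 - 2)*(-12 - 16))*f = (sqrt(2**2 + (-4)**2) + (16 - 2)*(-12 - 16))*(-30) = (sqrt(4 + 16) + 14*(-28))*(-30) = (sqrt(20) - 392)*(-30) = (2*sqrt(5) - 392)*(-30) = (-392 + 2*sqrt(5))*(-30) = 11760 - 60*sqrt(5)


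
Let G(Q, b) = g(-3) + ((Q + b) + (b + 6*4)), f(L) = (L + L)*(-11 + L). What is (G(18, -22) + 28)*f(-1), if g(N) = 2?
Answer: 672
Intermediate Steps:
f(L) = 2*L*(-11 + L) (f(L) = (2*L)*(-11 + L) = 2*L*(-11 + L))
G(Q, b) = 26 + Q + 2*b (G(Q, b) = 2 + ((Q + b) + (b + 6*4)) = 2 + ((Q + b) + (b + 24)) = 2 + ((Q + b) + (24 + b)) = 2 + (24 + Q + 2*b) = 26 + Q + 2*b)
(G(18, -22) + 28)*f(-1) = ((26 + 18 + 2*(-22)) + 28)*(2*(-1)*(-11 - 1)) = ((26 + 18 - 44) + 28)*(2*(-1)*(-12)) = (0 + 28)*24 = 28*24 = 672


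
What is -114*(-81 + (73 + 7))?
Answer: 114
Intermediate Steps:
-114*(-81 + (73 + 7)) = -114*(-81 + 80) = -114*(-1) = 114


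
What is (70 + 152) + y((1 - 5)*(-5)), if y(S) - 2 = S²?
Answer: 624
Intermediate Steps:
y(S) = 2 + S²
(70 + 152) + y((1 - 5)*(-5)) = (70 + 152) + (2 + ((1 - 5)*(-5))²) = 222 + (2 + (-4*(-5))²) = 222 + (2 + 20²) = 222 + (2 + 400) = 222 + 402 = 624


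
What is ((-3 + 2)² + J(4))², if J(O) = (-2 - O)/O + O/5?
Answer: 9/100 ≈ 0.090000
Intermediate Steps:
J(O) = O/5 + (-2 - O)/O (J(O) = (-2 - O)/O + O*(⅕) = (-2 - O)/O + O/5 = O/5 + (-2 - O)/O)
((-3 + 2)² + J(4))² = ((-3 + 2)² + (-1 - 2/4 + (⅕)*4))² = ((-1)² + (-1 - 2*¼ + ⅘))² = (1 + (-1 - ½ + ⅘))² = (1 - 7/10)² = (3/10)² = 9/100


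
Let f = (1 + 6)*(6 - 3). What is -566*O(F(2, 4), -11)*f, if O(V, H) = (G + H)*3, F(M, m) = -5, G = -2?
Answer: 463554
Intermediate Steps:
O(V, H) = -6 + 3*H (O(V, H) = (-2 + H)*3 = -6 + 3*H)
f = 21 (f = 7*3 = 21)
-566*O(F(2, 4), -11)*f = -566*(-6 + 3*(-11))*21 = -566*(-6 - 33)*21 = -(-22074)*21 = -566*(-819) = 463554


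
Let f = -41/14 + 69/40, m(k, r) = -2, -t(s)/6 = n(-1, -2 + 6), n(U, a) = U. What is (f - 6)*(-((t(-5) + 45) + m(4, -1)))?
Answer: 14119/40 ≈ 352.98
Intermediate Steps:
t(s) = 6 (t(s) = -6*(-1) = 6)
f = -337/280 (f = -41*1/14 + 69*(1/40) = -41/14 + 69/40 = -337/280 ≈ -1.2036)
(f - 6)*(-((t(-5) + 45) + m(4, -1))) = (-337/280 - 6)*(-((6 + 45) - 2)) = -(-2017)*(51 - 2)/280 = -(-2017)*49/280 = -2017/280*(-49) = 14119/40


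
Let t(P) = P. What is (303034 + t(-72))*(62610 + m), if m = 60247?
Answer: 37221002434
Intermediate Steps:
(303034 + t(-72))*(62610 + m) = (303034 - 72)*(62610 + 60247) = 302962*122857 = 37221002434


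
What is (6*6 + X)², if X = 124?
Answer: 25600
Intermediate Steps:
(6*6 + X)² = (6*6 + 124)² = (36 + 124)² = 160² = 25600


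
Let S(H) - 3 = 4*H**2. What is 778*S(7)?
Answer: 154822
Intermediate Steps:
S(H) = 3 + 4*H**2
778*S(7) = 778*(3 + 4*7**2) = 778*(3 + 4*49) = 778*(3 + 196) = 778*199 = 154822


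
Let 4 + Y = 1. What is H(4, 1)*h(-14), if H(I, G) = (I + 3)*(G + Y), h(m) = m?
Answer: 196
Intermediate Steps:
Y = -3 (Y = -4 + 1 = -3)
H(I, G) = (-3 + G)*(3 + I) (H(I, G) = (I + 3)*(G - 3) = (3 + I)*(-3 + G) = (-3 + G)*(3 + I))
H(4, 1)*h(-14) = (-9 - 3*4 + 3*1 + 1*4)*(-14) = (-9 - 12 + 3 + 4)*(-14) = -14*(-14) = 196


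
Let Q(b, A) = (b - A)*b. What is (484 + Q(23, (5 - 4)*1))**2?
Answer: 980100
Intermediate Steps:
Q(b, A) = b*(b - A)
(484 + Q(23, (5 - 4)*1))**2 = (484 + 23*(23 - (5 - 4)))**2 = (484 + 23*(23 - 1))**2 = (484 + 23*22)**2 = (484 + 506)**2 = 990**2 = 980100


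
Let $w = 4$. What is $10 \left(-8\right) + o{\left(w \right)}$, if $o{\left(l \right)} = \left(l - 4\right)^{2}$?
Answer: $-80$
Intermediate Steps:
$o{\left(l \right)} = \left(-4 + l\right)^{2}$
$10 \left(-8\right) + o{\left(w \right)} = 10 \left(-8\right) + \left(-4 + 4\right)^{2} = -80 + 0^{2} = -80 + 0 = -80$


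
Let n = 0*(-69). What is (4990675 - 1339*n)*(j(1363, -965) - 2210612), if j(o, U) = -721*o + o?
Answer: -15930094861100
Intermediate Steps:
n = 0
j(o, U) = -720*o
(4990675 - 1339*n)*(j(1363, -965) - 2210612) = (4990675 - 1339*0)*(-720*1363 - 2210612) = (4990675 + 0)*(-981360 - 2210612) = 4990675*(-3191972) = -15930094861100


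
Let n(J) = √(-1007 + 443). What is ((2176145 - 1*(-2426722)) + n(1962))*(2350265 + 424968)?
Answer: 12774028393011 + 5550466*I*√141 ≈ 1.2774e+13 + 6.5908e+7*I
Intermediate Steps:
n(J) = 2*I*√141 (n(J) = √(-564) = 2*I*√141)
((2176145 - 1*(-2426722)) + n(1962))*(2350265 + 424968) = ((2176145 - 1*(-2426722)) + 2*I*√141)*(2350265 + 424968) = ((2176145 + 2426722) + 2*I*√141)*2775233 = (4602867 + 2*I*√141)*2775233 = 12774028393011 + 5550466*I*√141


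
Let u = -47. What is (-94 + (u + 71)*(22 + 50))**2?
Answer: 2669956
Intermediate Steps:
(-94 + (u + 71)*(22 + 50))**2 = (-94 + (-47 + 71)*(22 + 50))**2 = (-94 + 24*72)**2 = (-94 + 1728)**2 = 1634**2 = 2669956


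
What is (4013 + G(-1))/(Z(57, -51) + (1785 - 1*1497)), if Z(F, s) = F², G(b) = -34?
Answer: 3979/3537 ≈ 1.1250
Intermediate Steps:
(4013 + G(-1))/(Z(57, -51) + (1785 - 1*1497)) = (4013 - 34)/(57² + (1785 - 1*1497)) = 3979/(3249 + (1785 - 1497)) = 3979/(3249 + 288) = 3979/3537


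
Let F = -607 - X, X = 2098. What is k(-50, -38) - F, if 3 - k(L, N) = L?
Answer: 2758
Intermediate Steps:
k(L, N) = 3 - L
F = -2705 (F = -607 - 1*2098 = -607 - 2098 = -2705)
k(-50, -38) - F = (3 - 1*(-50)) - 1*(-2705) = (3 + 50) + 2705 = 53 + 2705 = 2758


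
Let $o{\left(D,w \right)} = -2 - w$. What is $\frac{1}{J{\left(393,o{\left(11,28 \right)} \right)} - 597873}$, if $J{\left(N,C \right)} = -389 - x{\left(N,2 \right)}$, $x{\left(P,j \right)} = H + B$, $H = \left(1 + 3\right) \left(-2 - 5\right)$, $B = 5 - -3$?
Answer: $- \frac{1}{598242} \approx -1.6716 \cdot 10^{-6}$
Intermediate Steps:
$B = 8$ ($B = 5 + 3 = 8$)
$H = -28$ ($H = 4 \left(-7\right) = -28$)
$x{\left(P,j \right)} = -20$ ($x{\left(P,j \right)} = -28 + 8 = -20$)
$J{\left(N,C \right)} = -369$ ($J{\left(N,C \right)} = -389 - -20 = -389 + 20 = -369$)
$\frac{1}{J{\left(393,o{\left(11,28 \right)} \right)} - 597873} = \frac{1}{-369 - 597873} = \frac{1}{-598242} = - \frac{1}{598242}$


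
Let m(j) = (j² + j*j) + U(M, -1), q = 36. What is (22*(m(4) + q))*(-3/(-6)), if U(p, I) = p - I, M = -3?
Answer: 726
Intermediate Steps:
m(j) = -2 + 2*j² (m(j) = (j² + j*j) + (-3 - 1*(-1)) = (j² + j²) + (-3 + 1) = 2*j² - 2 = -2 + 2*j²)
(22*(m(4) + q))*(-3/(-6)) = (22*((-2 + 2*4²) + 36))*(-3/(-6)) = (22*((-2 + 2*16) + 36))*(-3*(-⅙)) = (22*((-2 + 32) + 36))*(½) = (22*(30 + 36))*(½) = (22*66)*(½) = 1452*(½) = 726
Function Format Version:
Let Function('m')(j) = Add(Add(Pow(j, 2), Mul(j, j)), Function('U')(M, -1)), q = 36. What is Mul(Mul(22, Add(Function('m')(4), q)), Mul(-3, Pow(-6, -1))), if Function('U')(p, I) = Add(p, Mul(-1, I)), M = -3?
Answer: 726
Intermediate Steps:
Function('m')(j) = Add(-2, Mul(2, Pow(j, 2))) (Function('m')(j) = Add(Add(Pow(j, 2), Mul(j, j)), Add(-3, Mul(-1, -1))) = Add(Add(Pow(j, 2), Pow(j, 2)), Add(-3, 1)) = Add(Mul(2, Pow(j, 2)), -2) = Add(-2, Mul(2, Pow(j, 2))))
Mul(Mul(22, Add(Function('m')(4), q)), Mul(-3, Pow(-6, -1))) = Mul(Mul(22, Add(Add(-2, Mul(2, Pow(4, 2))), 36)), Mul(-3, Pow(-6, -1))) = Mul(Mul(22, Add(Add(-2, Mul(2, 16)), 36)), Mul(-3, Rational(-1, 6))) = Mul(Mul(22, Add(Add(-2, 32), 36)), Rational(1, 2)) = Mul(Mul(22, Add(30, 36)), Rational(1, 2)) = Mul(Mul(22, 66), Rational(1, 2)) = Mul(1452, Rational(1, 2)) = 726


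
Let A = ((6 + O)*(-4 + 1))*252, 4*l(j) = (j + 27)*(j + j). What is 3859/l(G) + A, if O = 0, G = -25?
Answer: -117259/25 ≈ -4690.4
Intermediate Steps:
l(j) = j*(27 + j)/2 (l(j) = ((j + 27)*(j + j))/4 = ((27 + j)*(2*j))/4 = (2*j*(27 + j))/4 = j*(27 + j)/2)
A = -4536 (A = ((6 + 0)*(-4 + 1))*252 = (6*(-3))*252 = -18*252 = -4536)
3859/l(G) + A = 3859/(((1/2)*(-25)*(27 - 25))) - 4536 = 3859/(((1/2)*(-25)*2)) - 4536 = 3859/(-25) - 4536 = 3859*(-1/25) - 4536 = -3859/25 - 4536 = -117259/25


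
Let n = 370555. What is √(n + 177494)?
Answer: √548049 ≈ 740.30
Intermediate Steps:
√(n + 177494) = √(370555 + 177494) = √548049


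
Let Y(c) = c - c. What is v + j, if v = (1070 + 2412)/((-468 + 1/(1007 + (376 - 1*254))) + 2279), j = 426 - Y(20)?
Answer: 437469649/1022310 ≈ 427.92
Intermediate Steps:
Y(c) = 0
j = 426 (j = 426 - 1*0 = 426 + 0 = 426)
v = 1965589/1022310 (v = 3482/((-468 + 1/(1007 + (376 - 254))) + 2279) = 3482/((-468 + 1/(1007 + 122)) + 2279) = 3482/((-468 + 1/1129) + 2279) = 3482/(-528371/1129 + 2279) = 3482/(2044620/1129) = 3482*(1129/2044620) = 1965589/1022310 ≈ 1.9227)
v + j = 1965589/1022310 + 426 = 437469649/1022310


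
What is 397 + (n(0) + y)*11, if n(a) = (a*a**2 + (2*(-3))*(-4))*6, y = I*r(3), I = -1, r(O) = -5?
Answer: 2036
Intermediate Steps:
y = 5 (y = -1*(-5) = 5)
n(a) = 144 + 6*a**3 (n(a) = (a**3 - 6*(-4))*6 = (a**3 + 24)*6 = (24 + a**3)*6 = 144 + 6*a**3)
397 + (n(0) + y)*11 = 397 + ((144 + 6*0**3) + 5)*11 = 397 + ((144 + 6*0) + 5)*11 = 397 + ((144 + 0) + 5)*11 = 397 + (144 + 5)*11 = 397 + 149*11 = 397 + 1639 = 2036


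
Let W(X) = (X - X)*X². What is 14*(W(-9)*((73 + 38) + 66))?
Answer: 0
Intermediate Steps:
W(X) = 0 (W(X) = 0*X² = 0)
14*(W(-9)*((73 + 38) + 66)) = 14*(0*((73 + 38) + 66)) = 14*(0*(111 + 66)) = 14*(0*177) = 14*0 = 0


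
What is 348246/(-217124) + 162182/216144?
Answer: -5007209857/5866256232 ≈ -0.85356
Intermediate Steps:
348246/(-217124) + 162182/216144 = 348246*(-1/217124) + 162182*(1/216144) = -174123/108562 + 81091/108072 = -5007209857/5866256232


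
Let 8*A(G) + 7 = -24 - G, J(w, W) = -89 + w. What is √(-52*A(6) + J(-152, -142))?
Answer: I*√2/2 ≈ 0.70711*I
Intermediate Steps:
A(G) = -31/8 - G/8 (A(G) = -7/8 + (-24 - G)/8 = -7/8 + (-3 - G/8) = -31/8 - G/8)
√(-52*A(6) + J(-152, -142)) = √(-52*(-31/8 - ⅛*6) + (-89 - 152)) = √(-52*(-31/8 - ¾) - 241) = √(-52*(-37/8) - 241) = √(481/2 - 241) = √(-½) = I*√2/2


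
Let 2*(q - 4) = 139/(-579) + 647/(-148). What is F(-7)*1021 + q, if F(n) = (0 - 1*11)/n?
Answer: 1926846161/1199688 ≈ 1606.1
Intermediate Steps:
q = 290351/171384 (q = 4 + (139/(-579) + 647/(-148))/2 = 4 + (139*(-1/579) + 647*(-1/148))/2 = 4 + (-139/579 - 647/148)/2 = 4 + (½)*(-395185/85692) = 4 - 395185/171384 = 290351/171384 ≈ 1.6942)
F(n) = -11/n (F(n) = (0 - 11)/n = -11/n)
F(-7)*1021 + q = -11/(-7)*1021 + 290351/171384 = -11*(-⅐)*1021 + 290351/171384 = (11/7)*1021 + 290351/171384 = 11231/7 + 290351/171384 = 1926846161/1199688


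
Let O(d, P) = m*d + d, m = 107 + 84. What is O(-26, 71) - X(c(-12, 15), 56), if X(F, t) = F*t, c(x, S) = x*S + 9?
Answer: 4584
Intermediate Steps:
m = 191
c(x, S) = 9 + S*x (c(x, S) = S*x + 9 = 9 + S*x)
O(d, P) = 192*d (O(d, P) = 191*d + d = 192*d)
O(-26, 71) - X(c(-12, 15), 56) = 192*(-26) - (9 + 15*(-12))*56 = -4992 - (9 - 180)*56 = -4992 - (-171)*56 = -4992 - 1*(-9576) = -4992 + 9576 = 4584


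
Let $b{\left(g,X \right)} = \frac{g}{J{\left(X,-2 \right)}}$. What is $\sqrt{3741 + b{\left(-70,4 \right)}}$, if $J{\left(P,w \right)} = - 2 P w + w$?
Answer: $2 \sqrt{934} \approx 61.123$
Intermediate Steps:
$J{\left(P,w \right)} = w - 2 P w$ ($J{\left(P,w \right)} = - 2 P w + w = w - 2 P w$)
$b{\left(g,X \right)} = \frac{g}{-2 + 4 X}$ ($b{\left(g,X \right)} = \frac{g}{\left(-2\right) \left(1 - 2 X\right)} = \frac{g}{-2 + 4 X}$)
$\sqrt{3741 + b{\left(-70,4 \right)}} = \sqrt{3741 + \frac{1}{2} \left(-70\right) \frac{1}{-1 + 2 \cdot 4}} = \sqrt{3741 + \frac{1}{2} \left(-70\right) \frac{1}{-1 + 8}} = \sqrt{3741 + \frac{1}{2} \left(-70\right) \frac{1}{7}} = \sqrt{3741 - 5} = \sqrt{3736} = 2 \sqrt{934}$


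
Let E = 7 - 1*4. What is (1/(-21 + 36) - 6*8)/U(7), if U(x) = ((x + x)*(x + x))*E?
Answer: -719/8820 ≈ -0.081519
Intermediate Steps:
E = 3 (E = 7 - 4 = 3)
U(x) = 12*x² (U(x) = ((x + x)*(x + x))*3 = ((2*x)*(2*x))*3 = (4*x²)*3 = 12*x²)
(1/(-21 + 36) - 6*8)/U(7) = (1/(-21 + 36) - 6*8)/((12*7²)) = (1/15 - 48)/((12*49)) = (1/15 - 48)/588 = -719/15*1/588 = -719/8820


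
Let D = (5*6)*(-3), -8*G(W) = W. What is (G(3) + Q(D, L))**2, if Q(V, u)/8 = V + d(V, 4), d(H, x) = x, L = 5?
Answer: 30327049/64 ≈ 4.7386e+5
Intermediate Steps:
G(W) = -W/8
D = -90 (D = 30*(-3) = -90)
Q(V, u) = 32 + 8*V (Q(V, u) = 8*(V + 4) = 8*(4 + V) = 32 + 8*V)
(G(3) + Q(D, L))**2 = (-1/8*3 + (32 + 8*(-90)))**2 = (-3/8 + (32 - 720))**2 = (-3/8 - 688)**2 = (-5507/8)**2 = 30327049/64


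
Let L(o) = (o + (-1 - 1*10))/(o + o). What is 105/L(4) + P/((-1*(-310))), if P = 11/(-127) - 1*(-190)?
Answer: -4700281/39370 ≈ -119.39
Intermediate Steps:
L(o) = (-11 + o)/(2*o) (L(o) = (o + (-1 - 10))/((2*o)) = (o - 11)*(1/(2*o)) = (-11 + o)*(1/(2*o)) = (-11 + o)/(2*o))
P = 24119/127 (P = 11*(-1/127) + 190 = -11/127 + 190 = 24119/127 ≈ 189.91)
105/L(4) + P/((-1*(-310))) = 105/(((1/2)*(-11 + 4)/4)) + 24119/(127*((-1*(-310)))) = 105/(((1/2)*(1/4)*(-7))) + (24119/127)/310 = 105/(-7/8) + (24119/127)*(1/310) = 105*(-8/7) + 24119/39370 = -120 + 24119/39370 = -4700281/39370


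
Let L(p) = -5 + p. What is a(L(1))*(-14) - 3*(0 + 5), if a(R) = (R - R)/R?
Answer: -15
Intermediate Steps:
a(R) = 0 (a(R) = 0/R = 0)
a(L(1))*(-14) - 3*(0 + 5) = 0*(-14) - 3*(0 + 5) = 0 - 3*5 = 0 - 15 = -15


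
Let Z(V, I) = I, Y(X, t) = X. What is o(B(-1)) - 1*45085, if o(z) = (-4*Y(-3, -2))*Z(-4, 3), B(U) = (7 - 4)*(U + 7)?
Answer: -45049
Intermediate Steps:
B(U) = 21 + 3*U (B(U) = 3*(7 + U) = 21 + 3*U)
o(z) = 36 (o(z) = -4*(-3)*3 = 12*3 = 36)
o(B(-1)) - 1*45085 = 36 - 1*45085 = 36 - 45085 = -45049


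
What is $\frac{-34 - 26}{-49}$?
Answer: $\frac{60}{49} \approx 1.2245$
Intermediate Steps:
$\frac{-34 - 26}{-49} = \left(-60\right) \left(- \frac{1}{49}\right) = \frac{60}{49}$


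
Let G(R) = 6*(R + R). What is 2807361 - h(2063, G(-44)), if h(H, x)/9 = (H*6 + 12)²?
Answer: -1378801539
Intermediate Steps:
G(R) = 12*R (G(R) = 6*(2*R) = 12*R)
h(H, x) = 9*(12 + 6*H)² (h(H, x) = 9*(H*6 + 12)² = 9*(6*H + 12)² = 9*(12 + 6*H)²)
2807361 - h(2063, G(-44)) = 2807361 - 324*(2 + 2063)² = 2807361 - 324*2065² = 2807361 - 324*4264225 = 2807361 - 1*1381608900 = 2807361 - 1381608900 = -1378801539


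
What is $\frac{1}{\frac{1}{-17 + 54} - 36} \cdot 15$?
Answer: $- \frac{555}{1331} \approx -0.41698$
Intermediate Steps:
$\frac{1}{\frac{1}{-17 + 54} - 36} \cdot 15 = \frac{1}{\frac{1}{37} - 36} \cdot 15 = \frac{1}{- \frac{1331}{37}} \cdot 15 = \left(- \frac{37}{1331}\right) 15 = - \frac{555}{1331}$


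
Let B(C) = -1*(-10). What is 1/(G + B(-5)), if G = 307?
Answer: 1/317 ≈ 0.0031546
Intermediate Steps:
B(C) = 10
1/(G + B(-5)) = 1/(307 + 10) = 1/317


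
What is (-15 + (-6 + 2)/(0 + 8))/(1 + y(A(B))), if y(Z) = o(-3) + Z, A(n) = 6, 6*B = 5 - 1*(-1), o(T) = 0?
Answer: -31/14 ≈ -2.2143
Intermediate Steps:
B = 1 (B = (5 - 1*(-1))/6 = (5 + 1)/6 = (⅙)*6 = 1)
y(Z) = Z (y(Z) = 0 + Z = Z)
(-15 + (-6 + 2)/(0 + 8))/(1 + y(A(B))) = (-15 + (-6 + 2)/(0 + 8))/(1 + 6) = (-15 - 4/8)/7 = (-15 - 4*⅛)*(⅐) = (-15 - ½)*(⅐) = -31/2*⅐ = -31/14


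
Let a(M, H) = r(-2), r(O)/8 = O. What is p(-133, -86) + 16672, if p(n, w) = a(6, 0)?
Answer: 16656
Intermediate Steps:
r(O) = 8*O
a(M, H) = -16 (a(M, H) = 8*(-2) = -16)
p(n, w) = -16
p(-133, -86) + 16672 = -16 + 16672 = 16656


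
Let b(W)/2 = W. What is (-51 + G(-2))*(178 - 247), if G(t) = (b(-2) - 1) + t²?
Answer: 3588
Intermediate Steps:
b(W) = 2*W
G(t) = -5 + t² (G(t) = (2*(-2) - 1) + t² = (-4 - 1) + t² = -5 + t²)
(-51 + G(-2))*(178 - 247) = (-51 + (-5 + (-2)²))*(178 - 247) = (-51 + (-5 + 4))*(-69) = (-51 - 1)*(-69) = -52*(-69) = 3588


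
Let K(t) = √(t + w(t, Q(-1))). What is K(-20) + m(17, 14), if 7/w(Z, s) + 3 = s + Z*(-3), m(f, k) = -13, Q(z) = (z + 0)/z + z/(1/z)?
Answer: -13 + I*√69207/59 ≈ -13.0 + 4.4589*I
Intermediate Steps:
Q(z) = 1 + z² (Q(z) = z/z + z*z = 1 + z²)
w(Z, s) = 7/(-3 + s - 3*Z) (w(Z, s) = 7/(-3 + (s + Z*(-3))) = 7/(-3 + (s - 3*Z)) = 7/(-3 + s - 3*Z))
K(t) = √(t + 7/(-1 - 3*t)) (K(t) = √(t + 7/(-3 + (1 + (-1)²) - 3*t)) = √(t + 7/(-3 + (1 + 1) - 3*t)) = √(t + 7/(-3 + 2 - 3*t)) = √(t + 7/(-1 - 3*t)))
K(-20) + m(17, 14) = √((-7 - 20*(1 + 3*(-20)))/(1 + 3*(-20))) - 13 = √((-7 - 20*(1 - 60))/(1 - 60)) - 13 = √((-7 - 20*(-59))/(-59)) - 13 = √(-(-7 + 1180)/59) - 13 = √(-1/59*1173) - 13 = √(-1173/59) - 13 = I*√69207/59 - 13 = -13 + I*√69207/59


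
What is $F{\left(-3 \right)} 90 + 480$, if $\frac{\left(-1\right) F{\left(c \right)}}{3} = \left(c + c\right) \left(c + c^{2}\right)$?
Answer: $10200$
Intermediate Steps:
$F{\left(c \right)} = - 6 c \left(c + c^{2}\right)$ ($F{\left(c \right)} = - 3 \left(c + c\right) \left(c + c^{2}\right) = - 3 \cdot 2 c \left(c + c^{2}\right) = - 6 c \left(c + c^{2}\right)$)
$F{\left(-3 \right)} 90 + 480 = 6 \left(-3\right)^{2} \left(-1 - -3\right) 90 + 480 = 6 \cdot 9 \left(-1 + 3\right) 90 + 480 = 6 \cdot 9 \cdot 2 \cdot 90 + 480 = 108 \cdot 90 + 480 = 9720 + 480 = 10200$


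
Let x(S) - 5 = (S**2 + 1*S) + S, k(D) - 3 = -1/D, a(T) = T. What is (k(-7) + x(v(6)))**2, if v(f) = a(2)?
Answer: 12769/49 ≈ 260.59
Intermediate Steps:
v(f) = 2
k(D) = 3 - 1/D
x(S) = 5 + S**2 + 2*S (x(S) = 5 + ((S**2 + 1*S) + S) = 5 + ((S**2 + S) + S) = 5 + ((S + S**2) + S) = 5 + (S**2 + 2*S) = 5 + S**2 + 2*S)
(k(-7) + x(v(6)))**2 = ((3 - 1/(-7)) + (5 + 2**2 + 2*2))**2 = ((3 - 1*(-1/7)) + (5 + 4 + 4))**2 = ((3 + 1/7) + 13)**2 = (22/7 + 13)**2 = (113/7)**2 = 12769/49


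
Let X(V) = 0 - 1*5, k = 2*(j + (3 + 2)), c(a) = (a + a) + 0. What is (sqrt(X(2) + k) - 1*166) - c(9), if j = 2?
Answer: -181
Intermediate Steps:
c(a) = 2*a (c(a) = 2*a + 0 = 2*a)
k = 14 (k = 2*(2 + (3 + 2)) = 2*(2 + 5) = 2*7 = 14)
X(V) = -5 (X(V) = 0 - 5 = -5)
(sqrt(X(2) + k) - 1*166) - c(9) = (sqrt(-5 + 14) - 1*166) - 2*9 = (sqrt(9) - 166) - 1*18 = (3 - 166) - 18 = -163 - 18 = -181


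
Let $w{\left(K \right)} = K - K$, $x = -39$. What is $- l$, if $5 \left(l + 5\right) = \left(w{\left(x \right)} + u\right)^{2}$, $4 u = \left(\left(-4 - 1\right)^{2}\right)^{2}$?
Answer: $- \frac{78045}{16} \approx -4877.8$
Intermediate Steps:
$w{\left(K \right)} = 0$
$u = \frac{625}{4}$ ($u = \frac{\left(\left(-4 - 1\right)^{2}\right)^{2}}{4} = \frac{\left(\left(-5\right)^{2}\right)^{2}}{4} = \frac{25^{2}}{4} = \frac{1}{4} \cdot 625 = \frac{625}{4} \approx 156.25$)
$l = \frac{78045}{16}$ ($l = -5 + \frac{\left(0 + \frac{625}{4}\right)^{2}}{5} = -5 + \frac{\left(\frac{625}{4}\right)^{2}}{5} = -5 + \frac{1}{5} \cdot \frac{390625}{16} = -5 + \frac{78125}{16} = \frac{78045}{16} \approx 4877.8$)
$- l = \left(-1\right) \frac{78045}{16} = - \frac{78045}{16}$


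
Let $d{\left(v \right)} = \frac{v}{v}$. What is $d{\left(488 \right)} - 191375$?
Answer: $-191374$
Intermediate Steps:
$d{\left(v \right)} = 1$
$d{\left(488 \right)} - 191375 = 1 - 191375 = -191374$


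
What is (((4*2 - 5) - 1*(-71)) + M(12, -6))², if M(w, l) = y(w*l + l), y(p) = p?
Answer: 16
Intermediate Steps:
M(w, l) = l + l*w (M(w, l) = w*l + l = l*w + l = l + l*w)
(((4*2 - 5) - 1*(-71)) + M(12, -6))² = (((4*2 - 5) - 1*(-71)) - 6*(1 + 12))² = (((8 - 5) + 71) - 6*13)² = ((3 + 71) - 78)² = (74 - 78)² = (-4)² = 16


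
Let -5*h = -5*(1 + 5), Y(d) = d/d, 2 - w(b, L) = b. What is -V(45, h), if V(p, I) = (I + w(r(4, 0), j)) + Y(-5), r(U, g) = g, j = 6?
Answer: -9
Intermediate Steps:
w(b, L) = 2 - b
Y(d) = 1
h = 6 (h = -(-1)*(1 + 5) = -(-1)*6 = -⅕*(-30) = 6)
V(p, I) = 3 + I (V(p, I) = (I + (2 - 1*0)) + 1 = (I + (2 + 0)) + 1 = (I + 2) + 1 = (2 + I) + 1 = 3 + I)
-V(45, h) = -(3 + 6) = -1*9 = -9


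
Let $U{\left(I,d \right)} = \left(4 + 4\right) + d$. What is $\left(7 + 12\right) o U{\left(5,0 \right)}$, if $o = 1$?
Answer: $152$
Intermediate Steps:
$U{\left(I,d \right)} = 8 + d$
$\left(7 + 12\right) o U{\left(5,0 \right)} = \left(7 + 12\right) 1 \left(8 + 0\right) = 19 \cdot 1 \cdot 8 = 19 \cdot 8 = 152$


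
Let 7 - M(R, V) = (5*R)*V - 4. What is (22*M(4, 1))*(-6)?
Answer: 1188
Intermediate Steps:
M(R, V) = 11 - 5*R*V (M(R, V) = 7 - ((5*R)*V - 4) = 7 - (5*R*V - 4) = 7 - (-4 + 5*R*V) = 7 + (4 - 5*R*V) = 11 - 5*R*V)
(22*M(4, 1))*(-6) = (22*(11 - 5*4*1))*(-6) = (22*(11 - 20))*(-6) = (22*(-9))*(-6) = -198*(-6) = 1188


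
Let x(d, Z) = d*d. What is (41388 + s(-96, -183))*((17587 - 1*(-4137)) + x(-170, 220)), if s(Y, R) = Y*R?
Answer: 2984588544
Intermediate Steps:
x(d, Z) = d²
s(Y, R) = R*Y
(41388 + s(-96, -183))*((17587 - 1*(-4137)) + x(-170, 220)) = (41388 - 183*(-96))*((17587 - 1*(-4137)) + (-170)²) = (41388 + 17568)*((17587 + 4137) + 28900) = 58956*(21724 + 28900) = 58956*50624 = 2984588544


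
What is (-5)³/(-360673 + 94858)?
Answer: 25/53163 ≈ 0.00047025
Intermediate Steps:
(-5)³/(-360673 + 94858) = -125/(-265815) = -125*(-1/265815) = 25/53163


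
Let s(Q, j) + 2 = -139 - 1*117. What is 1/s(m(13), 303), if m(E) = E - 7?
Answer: -1/258 ≈ -0.0038760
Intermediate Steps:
m(E) = -7 + E
s(Q, j) = -258 (s(Q, j) = -2 + (-139 - 1*117) = -2 + (-139 - 117) = -2 - 256 = -258)
1/s(m(13), 303) = 1/(-258) = -1/258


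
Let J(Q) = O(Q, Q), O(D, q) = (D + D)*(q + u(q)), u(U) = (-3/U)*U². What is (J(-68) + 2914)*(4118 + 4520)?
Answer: -134597316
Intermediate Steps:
u(U) = -3*U
O(D, q) = -4*D*q (O(D, q) = (D + D)*(q - 3*q) = (2*D)*(-2*q) = -4*D*q)
J(Q) = -4*Q² (J(Q) = -4*Q*Q = -4*Q²)
(J(-68) + 2914)*(4118 + 4520) = (-4*(-68)² + 2914)*(4118 + 4520) = (-4*4624 + 2914)*8638 = (-18496 + 2914)*8638 = -15582*8638 = -134597316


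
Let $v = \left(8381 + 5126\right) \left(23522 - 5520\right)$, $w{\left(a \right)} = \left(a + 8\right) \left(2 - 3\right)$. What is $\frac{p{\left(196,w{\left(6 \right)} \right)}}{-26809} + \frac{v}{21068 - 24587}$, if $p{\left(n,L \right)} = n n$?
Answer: $- \frac{383460255190}{5549463} \approx -69099.0$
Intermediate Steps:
$w{\left(a \right)} = -8 - a$ ($w{\left(a \right)} = \left(8 + a\right) \left(-1\right) = -8 - a$)
$v = 243153014$ ($v = 13507 \cdot 18002 = 243153014$)
$p{\left(n,L \right)} = n^{2}$
$\frac{p{\left(196,w{\left(6 \right)} \right)}}{-26809} + \frac{v}{21068 - 24587} = \frac{196^{2}}{-26809} + \frac{243153014}{21068 - 24587} = 38416 \left(- \frac{1}{26809}\right) + \frac{243153014}{21068 - 24587} = - \frac{38416}{26809} + \frac{243153014}{-3519} = - \frac{38416}{26809} + 243153014 \left(- \frac{1}{3519}\right) = - \frac{38416}{26809} - \frac{243153014}{3519} = - \frac{383460255190}{5549463}$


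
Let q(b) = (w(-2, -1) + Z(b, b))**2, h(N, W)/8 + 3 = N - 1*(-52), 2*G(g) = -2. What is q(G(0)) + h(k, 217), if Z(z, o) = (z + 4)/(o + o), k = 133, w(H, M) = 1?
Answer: 5825/4 ≈ 1456.3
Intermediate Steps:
G(g) = -1 (G(g) = (1/2)*(-2) = -1)
Z(z, o) = (4 + z)/(2*o) (Z(z, o) = (4 + z)/((2*o)) = (4 + z)*(1/(2*o)) = (4 + z)/(2*o))
h(N, W) = 392 + 8*N (h(N, W) = -24 + 8*(N - 1*(-52)) = -24 + 8*(N + 52) = -24 + 8*(52 + N) = -24 + (416 + 8*N) = 392 + 8*N)
q(b) = (1 + (4 + b)/(2*b))**2
q(G(0)) + h(k, 217) = (1/4)*(4 + 3*(-1))**2/(-1)**2 + (392 + 8*133) = (1/4)*1*(4 - 3)**2 + (392 + 1064) = (1/4)*1*1**2 + 1456 = (1/4)*1*1 + 1456 = 1/4 + 1456 = 5825/4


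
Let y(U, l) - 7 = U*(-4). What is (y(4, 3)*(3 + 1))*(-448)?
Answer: 16128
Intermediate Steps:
y(U, l) = 7 - 4*U (y(U, l) = 7 + U*(-4) = 7 - 4*U)
(y(4, 3)*(3 + 1))*(-448) = ((7 - 4*4)*(3 + 1))*(-448) = ((7 - 16)*4)*(-448) = -9*4*(-448) = -36*(-448) = 16128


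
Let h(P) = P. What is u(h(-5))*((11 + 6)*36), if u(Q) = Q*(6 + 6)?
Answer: -36720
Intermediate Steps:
u(Q) = 12*Q (u(Q) = Q*12 = 12*Q)
u(h(-5))*((11 + 6)*36) = (12*(-5))*((11 + 6)*36) = -1020*36 = -60*612 = -36720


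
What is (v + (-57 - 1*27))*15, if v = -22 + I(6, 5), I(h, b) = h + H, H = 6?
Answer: -1410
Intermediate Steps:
I(h, b) = 6 + h (I(h, b) = h + 6 = 6 + h)
v = -10 (v = -22 + (6 + 6) = -22 + 12 = -10)
(v + (-57 - 1*27))*15 = (-10 + (-57 - 1*27))*15 = (-10 + (-57 - 27))*15 = (-10 - 84)*15 = -94*15 = -1410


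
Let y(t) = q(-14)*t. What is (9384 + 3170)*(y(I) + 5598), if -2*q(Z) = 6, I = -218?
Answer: 78487608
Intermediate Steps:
q(Z) = -3 (q(Z) = -1/2*6 = -3)
y(t) = -3*t
(9384 + 3170)*(y(I) + 5598) = (9384 + 3170)*(-3*(-218) + 5598) = 12554*(654 + 5598) = 12554*6252 = 78487608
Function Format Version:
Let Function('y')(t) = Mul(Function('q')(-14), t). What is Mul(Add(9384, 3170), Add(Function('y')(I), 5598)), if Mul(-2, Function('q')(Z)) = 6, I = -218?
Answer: 78487608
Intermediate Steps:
Function('q')(Z) = -3 (Function('q')(Z) = Mul(Rational(-1, 2), 6) = -3)
Function('y')(t) = Mul(-3, t)
Mul(Add(9384, 3170), Add(Function('y')(I), 5598)) = Mul(Add(9384, 3170), Add(Mul(-3, -218), 5598)) = Mul(12554, Add(654, 5598)) = Mul(12554, 6252) = 78487608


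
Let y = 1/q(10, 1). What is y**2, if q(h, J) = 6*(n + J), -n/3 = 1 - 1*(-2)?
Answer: 1/2304 ≈ 0.00043403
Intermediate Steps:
n = -9 (n = -3*(1 - 1*(-2)) = -3*(1 + 2) = -3*3 = -9)
q(h, J) = -54 + 6*J (q(h, J) = 6*(-9 + J) = -54 + 6*J)
y = -1/48 (y = 1/(-54 + 6*1) = 1/(-54 + 6) = 1/(-48) = -1/48 ≈ -0.020833)
y**2 = (-1/48)**2 = 1/2304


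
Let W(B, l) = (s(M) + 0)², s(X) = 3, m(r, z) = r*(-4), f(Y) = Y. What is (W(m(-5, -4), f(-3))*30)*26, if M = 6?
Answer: 7020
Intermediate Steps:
m(r, z) = -4*r
W(B, l) = 9 (W(B, l) = (3 + 0)² = 3² = 9)
(W(m(-5, -4), f(-3))*30)*26 = (9*30)*26 = 270*26 = 7020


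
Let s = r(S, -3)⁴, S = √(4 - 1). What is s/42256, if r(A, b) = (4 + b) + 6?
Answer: 2401/42256 ≈ 0.056820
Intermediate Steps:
S = √3 ≈ 1.7320
r(A, b) = 10 + b
s = 2401 (s = (10 - 3)⁴ = 7⁴ = 2401)
s/42256 = 2401/42256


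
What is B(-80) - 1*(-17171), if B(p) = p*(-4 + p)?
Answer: 23891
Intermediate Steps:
B(-80) - 1*(-17171) = -80*(-4 - 80) - 1*(-17171) = -80*(-84) + 17171 = 6720 + 17171 = 23891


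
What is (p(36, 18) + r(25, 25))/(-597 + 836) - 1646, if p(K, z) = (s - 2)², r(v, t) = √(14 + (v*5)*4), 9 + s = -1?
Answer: -393250/239 + √514/239 ≈ -1645.3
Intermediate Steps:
s = -10 (s = -9 - 1 = -10)
r(v, t) = √(14 + 20*v) (r(v, t) = √(14 + (5*v)*4) = √(14 + 20*v))
p(K, z) = 144 (p(K, z) = (-10 - 2)² = (-12)² = 144)
(p(36, 18) + r(25, 25))/(-597 + 836) - 1646 = (144 + √(14 + 20*25))/(-597 + 836) - 1646 = (144 + √(14 + 500))/239 - 1646 = (144 + √514)*(1/239) - 1646 = (144/239 + √514/239) - 1646 = -393250/239 + √514/239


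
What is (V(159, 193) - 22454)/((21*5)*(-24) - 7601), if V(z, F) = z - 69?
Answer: 22364/10121 ≈ 2.2097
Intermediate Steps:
V(z, F) = -69 + z
(V(159, 193) - 22454)/((21*5)*(-24) - 7601) = ((-69 + 159) - 22454)/((21*5)*(-24) - 7601) = (90 - 22454)/(105*(-24) - 7601) = -22364/(-2520 - 7601) = -22364/(-10121) = -22364*(-1/10121) = 22364/10121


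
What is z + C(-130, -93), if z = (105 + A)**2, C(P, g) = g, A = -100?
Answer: -68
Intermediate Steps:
z = 25 (z = (105 - 100)**2 = 5**2 = 25)
z + C(-130, -93) = 25 - 93 = -68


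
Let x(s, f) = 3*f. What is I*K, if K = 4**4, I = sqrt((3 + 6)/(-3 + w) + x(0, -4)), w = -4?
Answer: 256*I*sqrt(651)/7 ≈ 933.11*I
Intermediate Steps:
I = I*sqrt(651)/7 (I = sqrt((3 + 6)/(-3 - 4) + 3*(-4)) = sqrt(9/(-7) - 12) = sqrt(9*(-1/7) - 12) = sqrt(-9/7 - 12) = sqrt(-93/7) = I*sqrt(651)/7 ≈ 3.645*I)
K = 256
I*K = (I*sqrt(651)/7)*256 = 256*I*sqrt(651)/7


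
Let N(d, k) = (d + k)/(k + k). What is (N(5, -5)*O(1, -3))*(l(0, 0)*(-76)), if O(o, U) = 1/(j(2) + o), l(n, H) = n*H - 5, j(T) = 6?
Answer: 0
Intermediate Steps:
N(d, k) = (d + k)/(2*k) (N(d, k) = (d + k)/((2*k)) = (d + k)*(1/(2*k)) = (d + k)/(2*k))
l(n, H) = -5 + H*n (l(n, H) = H*n - 5 = -5 + H*n)
O(o, U) = 1/(6 + o)
(N(5, -5)*O(1, -3))*(l(0, 0)*(-76)) = (((1/2)*(5 - 5)/(-5))/(6 + 1))*((-5 + 0*0)*(-76)) = (((1/2)*(-1/5)*0)/7)*((-5 + 0)*(-76)) = (0*(1/7))*(-5*(-76)) = 0*380 = 0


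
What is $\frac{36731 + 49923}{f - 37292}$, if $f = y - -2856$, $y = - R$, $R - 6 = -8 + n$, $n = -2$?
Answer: $- \frac{43327}{17216} \approx -2.5167$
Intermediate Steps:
$R = -4$ ($R = 6 - 10 = -4$)
$y = 4$ ($y = \left(-1\right) \left(-4\right) = 4$)
$f = 2860$ ($f = 4 - -2856 = 4 + 2856 = 2860$)
$\frac{36731 + 49923}{f - 37292} = \frac{36731 + 49923}{2860 - 37292} = \frac{86654}{-34432} = 86654 \left(- \frac{1}{34432}\right) = - \frac{43327}{17216}$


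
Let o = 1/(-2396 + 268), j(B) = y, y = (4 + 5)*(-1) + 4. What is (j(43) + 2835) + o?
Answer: 6022239/2128 ≈ 2830.0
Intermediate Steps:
y = -5 (y = 9*(-1) + 4 = -9 + 4 = -5)
j(B) = -5
o = -1/2128 (o = 1/(-2128) = -1/2128 ≈ -0.00046992)
(j(43) + 2835) + o = (-5 + 2835) - 1/2128 = 2830 - 1/2128 = 6022239/2128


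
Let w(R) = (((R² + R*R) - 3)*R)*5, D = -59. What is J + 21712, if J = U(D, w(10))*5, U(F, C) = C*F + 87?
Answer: -2883603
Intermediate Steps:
w(R) = 5*R*(-3 + 2*R²) (w(R) = (((R² + R²) - 3)*R)*5 = ((2*R² - 3)*R)*5 = ((-3 + 2*R²)*R)*5 = (R*(-3 + 2*R²))*5 = 5*R*(-3 + 2*R²))
U(F, C) = 87 + C*F
J = -2905315 (J = (87 + (-15*10 + 10*10³)*(-59))*5 = (87 + (-150 + 10*1000)*(-59))*5 = (87 + (-150 + 10000)*(-59))*5 = (87 + 9850*(-59))*5 = (87 - 581150)*5 = -581063*5 = -2905315)
J + 21712 = -2905315 + 21712 = -2883603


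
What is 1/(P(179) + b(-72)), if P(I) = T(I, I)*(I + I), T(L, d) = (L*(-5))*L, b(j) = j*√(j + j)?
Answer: -28676695/1644705672619298 + 216*I/822352836309649 ≈ -1.7436e-8 + 2.6266e-13*I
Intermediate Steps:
b(j) = √2*j^(3/2) (b(j) = j*√(2*j) = j*(√2*√j) = √2*j^(3/2))
T(L, d) = -5*L² (T(L, d) = (-5*L)*L = -5*L²)
P(I) = -10*I³ (P(I) = (-5*I²)*(I + I) = (-5*I²)*(2*I) = -10*I³)
1/(P(179) + b(-72)) = 1/(-10*179³ + √2*(-72)^(3/2)) = 1/(-10*5735339 + √2*(-432*I*√2)) = 1/(-57353390 - 864*I) = (-57353390 + 864*I)/3289411345238596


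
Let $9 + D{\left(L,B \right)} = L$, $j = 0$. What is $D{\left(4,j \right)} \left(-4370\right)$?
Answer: $21850$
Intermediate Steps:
$D{\left(L,B \right)} = -9 + L$
$D{\left(4,j \right)} \left(-4370\right) = \left(-9 + 4\right) \left(-4370\right) = \left(-5\right) \left(-4370\right) = 21850$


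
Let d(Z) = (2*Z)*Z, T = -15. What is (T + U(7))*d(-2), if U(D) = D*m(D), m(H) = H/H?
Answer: -64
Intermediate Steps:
m(H) = 1
U(D) = D (U(D) = D*1 = D)
d(Z) = 2*Z²
(T + U(7))*d(-2) = (-15 + 7)*(2*(-2)²) = -16*4 = -8*8 = -64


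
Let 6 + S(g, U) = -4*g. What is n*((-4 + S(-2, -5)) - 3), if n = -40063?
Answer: 200315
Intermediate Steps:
S(g, U) = -6 - 4*g
n*((-4 + S(-2, -5)) - 3) = -40063*((-4 + (-6 - 4*(-2))) - 3) = -40063*((-4 + (-6 + 8)) - 3) = -40063*((-4 + 2) - 3) = -40063*(-2 - 3) = -40063*(-5) = 200315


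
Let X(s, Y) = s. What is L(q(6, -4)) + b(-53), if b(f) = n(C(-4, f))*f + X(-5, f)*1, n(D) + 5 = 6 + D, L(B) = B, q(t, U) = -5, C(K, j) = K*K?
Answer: -911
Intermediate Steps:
C(K, j) = K²
n(D) = 1 + D (n(D) = -5 + (6 + D) = 1 + D)
b(f) = -5 + 17*f (b(f) = (1 + (-4)²)*f - 5*1 = (1 + 16)*f - 5 = 17*f - 5 = -5 + 17*f)
L(q(6, -4)) + b(-53) = -5 + (-5 + 17*(-53)) = -5 + (-5 - 901) = -5 - 906 = -911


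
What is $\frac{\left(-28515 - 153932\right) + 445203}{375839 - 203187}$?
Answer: $\frac{65689}{43163} \approx 1.5219$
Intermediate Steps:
$\frac{\left(-28515 - 153932\right) + 445203}{375839 - 203187} = \frac{\left(-28515 - 153932\right) + 445203}{172652} = \left(-182447 + 445203\right) \frac{1}{172652} = 262756 \cdot \frac{1}{172652} = \frac{65689}{43163}$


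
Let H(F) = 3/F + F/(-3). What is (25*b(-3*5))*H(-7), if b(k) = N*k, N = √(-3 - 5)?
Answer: -10000*I*√2/7 ≈ -2020.3*I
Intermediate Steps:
H(F) = 3/F - F/3 (H(F) = 3/F + F*(-⅓) = 3/F - F/3)
N = 2*I*√2 (N = √(-8) = 2*I*√2 ≈ 2.8284*I)
b(k) = 2*I*k*√2 (b(k) = (2*I*√2)*k = 2*I*k*√2)
(25*b(-3*5))*H(-7) = (25*(2*I*(-3*5)*√2))*(3/(-7) - ⅓*(-7)) = (25*(2*I*(-15)*√2))*(3*(-⅐) + 7/3) = (25*(-30*I*√2))*(-3/7 + 7/3) = -750*I*√2*(40/21) = -10000*I*√2/7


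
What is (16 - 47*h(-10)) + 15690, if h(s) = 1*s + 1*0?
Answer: 16176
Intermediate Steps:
h(s) = s (h(s) = s + 0 = s)
(16 - 47*h(-10)) + 15690 = (16 - 47*(-10)) + 15690 = (16 + 470) + 15690 = 486 + 15690 = 16176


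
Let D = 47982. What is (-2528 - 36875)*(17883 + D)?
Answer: -2595278595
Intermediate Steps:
(-2528 - 36875)*(17883 + D) = (-2528 - 36875)*(17883 + 47982) = -39403*65865 = -2595278595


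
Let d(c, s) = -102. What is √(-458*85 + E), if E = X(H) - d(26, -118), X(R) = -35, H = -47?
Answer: I*√38863 ≈ 197.14*I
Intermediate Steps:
E = 67 (E = -35 - 1*(-102) = -35 + 102 = 67)
√(-458*85 + E) = √(-458*85 + 67) = √(-38930 + 67) = √(-38863) = I*√38863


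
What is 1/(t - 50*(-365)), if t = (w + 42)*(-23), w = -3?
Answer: 1/17353 ≈ 5.7627e-5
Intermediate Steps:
t = -897 (t = (-3 + 42)*(-23) = 39*(-23) = -897)
1/(t - 50*(-365)) = 1/(-897 - 50*(-365)) = 1/(-897 + 18250) = 1/17353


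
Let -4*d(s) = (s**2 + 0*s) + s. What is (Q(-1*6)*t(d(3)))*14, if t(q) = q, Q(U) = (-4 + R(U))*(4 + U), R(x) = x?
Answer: -840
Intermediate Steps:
d(s) = -s/4 - s**2/4 (d(s) = -((s**2 + 0*s) + s)/4 = -((s**2 + 0) + s)/4 = -(s**2 + s)/4 = -(s + s**2)/4 = -s/4 - s**2/4)
Q(U) = (-4 + U)*(4 + U)
(Q(-1*6)*t(d(3)))*14 = ((-16 + (-1*6)**2)*(-1/4*3*(1 + 3)))*14 = ((-16 + (-6)**2)*(-1/4*3*4))*14 = ((-16 + 36)*(-3))*14 = (20*(-3))*14 = -60*14 = -840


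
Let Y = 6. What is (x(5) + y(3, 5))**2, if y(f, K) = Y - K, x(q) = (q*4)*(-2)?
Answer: 1521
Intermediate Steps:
x(q) = -8*q (x(q) = (4*q)*(-2) = -8*q)
y(f, K) = 6 - K
(x(5) + y(3, 5))**2 = (-8*5 + (6 - 1*5))**2 = (-40 + (6 - 5))**2 = (-40 + 1)**2 = (-39)**2 = 1521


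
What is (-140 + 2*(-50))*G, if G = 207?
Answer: -49680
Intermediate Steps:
(-140 + 2*(-50))*G = (-140 + 2*(-50))*207 = (-140 - 100)*207 = -240*207 = -49680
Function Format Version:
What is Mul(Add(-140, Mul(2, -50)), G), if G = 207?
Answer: -49680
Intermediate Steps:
Mul(Add(-140, Mul(2, -50)), G) = Mul(Add(-140, Mul(2, -50)), 207) = Mul(Add(-140, -100), 207) = Mul(-240, 207) = -49680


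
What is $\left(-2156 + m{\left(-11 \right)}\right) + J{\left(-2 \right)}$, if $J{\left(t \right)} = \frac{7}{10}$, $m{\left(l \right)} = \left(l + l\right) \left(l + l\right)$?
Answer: $- \frac{16713}{10} \approx -1671.3$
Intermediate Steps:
$m{\left(l \right)} = 4 l^{2}$ ($m{\left(l \right)} = 2 l 2 l = 4 l^{2}$)
$J{\left(t \right)} = \frac{7}{10}$ ($J{\left(t \right)} = 7 \cdot \frac{1}{10} = \frac{7}{10}$)
$\left(-2156 + m{\left(-11 \right)}\right) + J{\left(-2 \right)} = \left(-2156 + 4 \left(-11\right)^{2}\right) + \frac{7}{10} = \left(-2156 + 4 \cdot 121\right) + \frac{7}{10} = \left(-2156 + 484\right) + \frac{7}{10} = -1672 + \frac{7}{10} = - \frac{16713}{10}$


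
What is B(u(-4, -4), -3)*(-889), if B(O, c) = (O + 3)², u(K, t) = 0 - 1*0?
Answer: -8001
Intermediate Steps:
u(K, t) = 0 (u(K, t) = 0 + 0 = 0)
B(O, c) = (3 + O)²
B(u(-4, -4), -3)*(-889) = (3 + 0)²*(-889) = 3²*(-889) = 9*(-889) = -8001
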